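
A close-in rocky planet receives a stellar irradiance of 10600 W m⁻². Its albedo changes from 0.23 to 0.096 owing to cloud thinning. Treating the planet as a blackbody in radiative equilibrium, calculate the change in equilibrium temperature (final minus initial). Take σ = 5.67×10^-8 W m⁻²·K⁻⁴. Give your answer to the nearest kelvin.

18 kelvin

With α = 0.23, T₁ = 435.6 K.
After:  T₂ = [10600·0.904/(4σ)]^(1/4) = 453.4 K.
Change: 453.4 − 435.6 = 17.82 K.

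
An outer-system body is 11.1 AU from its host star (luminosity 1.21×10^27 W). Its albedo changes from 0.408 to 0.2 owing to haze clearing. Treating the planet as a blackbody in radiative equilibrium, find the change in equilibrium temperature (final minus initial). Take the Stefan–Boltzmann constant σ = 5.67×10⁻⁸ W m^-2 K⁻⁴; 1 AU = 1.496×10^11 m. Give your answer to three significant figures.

Orbital distance: d = 11.1 AU = 1.661×10^12 m.
S = L/(4πd²) = 34.92 W m^-2.
Initial: T₁ = [S(1−0.408)/(4σ)]^(1/4) = 97.71 K.
Final:   T₂ = [S(1−0.2)/(4σ)]^(1/4) = 105.3 K.
ΔT = T₂ − T₁ = 7.639 K.

7.64 K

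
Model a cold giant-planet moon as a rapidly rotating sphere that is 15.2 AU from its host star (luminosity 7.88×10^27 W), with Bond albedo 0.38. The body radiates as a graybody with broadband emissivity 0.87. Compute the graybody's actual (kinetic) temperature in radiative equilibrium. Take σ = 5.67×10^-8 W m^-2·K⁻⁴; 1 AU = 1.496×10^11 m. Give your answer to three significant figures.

d = 15.2 × 1.496×10^11 m = 2.274×10^12 m.
S = L/(4πd²) = 121.3 W m^-2.
Averaging over the sphere, the absorbed flux is S(1−α)/4 = 18.80 W m^-2.
Equating to εσT⁴ with ε = 0.87: T = (18.80/0.87σ)^(1/4) = 139.7 K.

140 kelvin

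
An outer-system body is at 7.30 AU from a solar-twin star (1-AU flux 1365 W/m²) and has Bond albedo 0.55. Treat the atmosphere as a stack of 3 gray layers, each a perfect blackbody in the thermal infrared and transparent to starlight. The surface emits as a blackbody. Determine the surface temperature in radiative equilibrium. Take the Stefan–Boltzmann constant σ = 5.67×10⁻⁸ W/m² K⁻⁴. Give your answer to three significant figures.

Irradiance scales as 1/d², so S = 1365 W/m² × (1/7.30)² = 25.61 W/m².
Top-of-atmosphere balance: σT_e⁴ = S(1−α)/4 = 2.882 W/m² → T_e = 84.43 K.
With N = 3 opaque layers, T_s = (N+1)^(1/4)·T_e = 4^(1/4)·84.43 = 119.4 K.

119 K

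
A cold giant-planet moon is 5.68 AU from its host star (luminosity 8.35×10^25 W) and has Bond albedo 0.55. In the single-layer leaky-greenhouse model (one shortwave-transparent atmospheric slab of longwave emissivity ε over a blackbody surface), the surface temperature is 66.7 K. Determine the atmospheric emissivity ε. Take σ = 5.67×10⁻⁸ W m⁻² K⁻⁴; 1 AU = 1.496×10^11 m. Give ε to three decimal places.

0.155

d = 5.68 × 1.496×10^11 m = 8.497×10^11 m.
S = L/(4πd²) = 9.203 W m⁻².
Effective temperature: T_e = [S(1−α)/(4σ)]^(1/4) = 65.37 K.
Since (2−ε)/2 = (T_e/T_s)⁴ = 0.9225, ε = 0.1549.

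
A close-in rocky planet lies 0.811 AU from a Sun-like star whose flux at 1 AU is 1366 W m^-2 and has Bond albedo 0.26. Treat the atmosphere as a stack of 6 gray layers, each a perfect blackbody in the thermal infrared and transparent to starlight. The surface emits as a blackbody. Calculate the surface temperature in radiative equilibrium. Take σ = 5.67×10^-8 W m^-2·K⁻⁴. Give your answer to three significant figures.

467 K

By the inverse-square law, S = 1366/0.811² = 2077 W m^-2.
Top-of-atmosphere balance: σT_e⁴ = S(1−α)/4 = 384.2 W m^-2 → T_e = 286.9 K.
With N = 6 opaque layers, T_s = (N+1)^(1/4)·T_e = 7^(1/4)·286.9 = 466.7 K.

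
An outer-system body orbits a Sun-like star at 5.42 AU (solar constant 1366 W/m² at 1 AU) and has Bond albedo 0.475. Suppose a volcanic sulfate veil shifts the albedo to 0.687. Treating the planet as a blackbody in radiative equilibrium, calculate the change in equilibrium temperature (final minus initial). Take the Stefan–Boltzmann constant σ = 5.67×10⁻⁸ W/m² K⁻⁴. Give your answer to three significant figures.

Flux at the orbit: S = 1366/(5.42)² = 46.50 W/m².
Initial: T₁ = [S(1−0.475)/(4σ)]^(1/4) = 101.9 K.
Final:   T₂ = [S(1−0.687)/(4σ)]^(1/4) = 89.50 K.
Change: 89.50 − 101.9 = -12.35 K.

-12.4 K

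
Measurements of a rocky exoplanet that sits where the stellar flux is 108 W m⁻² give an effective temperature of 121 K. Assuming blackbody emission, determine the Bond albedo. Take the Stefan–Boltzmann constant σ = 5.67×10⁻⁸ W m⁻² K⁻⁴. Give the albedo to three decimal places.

Energy balance: S(1−α)/4 = σT⁴, so 1−α = 4σT⁴/S.
4σT⁴ = 4·5.67×10⁻⁸·(121)⁴ = 48.62 W m⁻².
Hence α = 1 − 48.62/108.0 = 0.5498.

0.550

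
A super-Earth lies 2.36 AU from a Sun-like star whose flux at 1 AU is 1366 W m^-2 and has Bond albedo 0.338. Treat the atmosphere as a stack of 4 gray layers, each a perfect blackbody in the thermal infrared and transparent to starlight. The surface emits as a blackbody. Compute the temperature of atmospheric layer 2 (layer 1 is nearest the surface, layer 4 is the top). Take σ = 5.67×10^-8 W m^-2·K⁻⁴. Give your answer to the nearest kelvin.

215 K

By the inverse-square law, S = 1366/2.36² = 245.3 W m^-2.
OLR = S(1−α)/4 = 40.59 W m^-2; the top layer radiates at T_e = 163.6 K.
In the N-layer model, layer k (counted from the surface) has T_k = (N+1−k)^(1/4)·T_e.
T_2 = (3)^(1/4)·163.6 = 215.3 K.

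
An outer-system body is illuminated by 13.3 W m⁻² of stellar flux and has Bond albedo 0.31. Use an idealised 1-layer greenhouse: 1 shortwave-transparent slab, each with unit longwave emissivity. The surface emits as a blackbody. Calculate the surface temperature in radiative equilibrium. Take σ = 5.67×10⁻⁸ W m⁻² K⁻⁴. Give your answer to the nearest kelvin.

95 kelvin

OLR = S(1−α)/4 = 2.294 W m⁻²; the top layer radiates at T_e = 79.76 K.
With N = 1 opaque layers, T_s = (N+1)^(1/4)·T_e = 2^(1/4)·79.76 = 94.85 K.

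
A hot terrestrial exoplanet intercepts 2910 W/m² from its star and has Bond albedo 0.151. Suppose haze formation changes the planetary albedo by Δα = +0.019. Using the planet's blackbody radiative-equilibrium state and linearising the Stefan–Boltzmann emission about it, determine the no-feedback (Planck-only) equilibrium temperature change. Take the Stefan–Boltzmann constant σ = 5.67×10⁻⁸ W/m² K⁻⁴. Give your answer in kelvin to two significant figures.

-1.8 K

The baseline emission temperature is T_e = 323.1 K.
TOA radiative forcing: ΔF = −S·Δα/4 = −2910·(+0.019)/4 = -13.82 W/m².
The Planck feedback parameter is 4σT_e³ = 7.647 W/m²/K.
ΔT₀ = ΔF/λ_P = -13.82/7.647 = -1.81 K.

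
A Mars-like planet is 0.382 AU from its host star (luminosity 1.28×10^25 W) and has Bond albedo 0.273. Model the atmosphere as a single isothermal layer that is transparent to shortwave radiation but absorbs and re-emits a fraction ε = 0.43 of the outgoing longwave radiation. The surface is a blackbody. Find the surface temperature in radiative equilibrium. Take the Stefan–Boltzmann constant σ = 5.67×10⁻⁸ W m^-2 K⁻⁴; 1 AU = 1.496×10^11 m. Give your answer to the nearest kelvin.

Orbital distance: d = 0.382 AU = 5.715×10^10 m.
S = L/(4πd²) = 311.9 W m^-2.
Effective emission temperature (TOA balance): σT_e⁴ = S(1−α)/4 = 56.69 W m^-2 → T_e = 177.8 K.
For a single slab of emissivity ε, T_s⁴ = 2T_e⁴/(2−ε); thus T_s = 177.8·(1.274)^(1/4) = 188.9 K.

189 K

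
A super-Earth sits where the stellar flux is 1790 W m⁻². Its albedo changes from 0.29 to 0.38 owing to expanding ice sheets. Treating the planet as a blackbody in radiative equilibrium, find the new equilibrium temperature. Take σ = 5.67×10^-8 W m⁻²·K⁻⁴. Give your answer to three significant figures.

264 K

T₂ = [S(1−α₂)/(4σ)]^(1/4) = [1790·0.62/(4σ)]^(1/4) = 264.5 K.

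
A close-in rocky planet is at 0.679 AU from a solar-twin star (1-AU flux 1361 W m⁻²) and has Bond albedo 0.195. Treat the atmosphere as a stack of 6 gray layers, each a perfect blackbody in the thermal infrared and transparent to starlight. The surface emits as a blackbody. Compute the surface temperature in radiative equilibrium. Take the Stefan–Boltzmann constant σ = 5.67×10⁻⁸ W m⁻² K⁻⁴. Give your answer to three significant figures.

Flux at the orbit: S = 1361/(0.679)² = 2952 W m⁻².
Top-of-atmosphere balance: σT_e⁴ = S(1−α)/4 = 594.1 W m⁻² → T_e = 319.9 K.
For an N-layer opaque stack, T_s⁴ = (N+1)T_e⁴, hence T_s = (7)^(1/4)×319.9 K = 520.4 K.

520 K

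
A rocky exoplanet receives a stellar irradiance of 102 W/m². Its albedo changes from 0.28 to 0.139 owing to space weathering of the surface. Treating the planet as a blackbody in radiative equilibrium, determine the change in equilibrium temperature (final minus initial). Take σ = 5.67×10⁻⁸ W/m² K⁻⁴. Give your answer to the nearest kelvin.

6 K

With α = 0.28, T₁ = 134.1 K.
After:  T₂ = [102.0·0.861/(4σ)]^(1/4) = 140.3 K.
ΔT = T₂ − T₁ = 6.134 K.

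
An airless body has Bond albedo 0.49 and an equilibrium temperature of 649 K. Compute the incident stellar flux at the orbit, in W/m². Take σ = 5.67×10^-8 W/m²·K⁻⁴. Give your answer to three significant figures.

Invert the energy balance for S: S = 4σT⁴/(1−α).
The emitted flux is σT⁴ = 10060 W/m².
So S = 4×10060/(1−0.49) = 78900 W/m².

78900 W/m²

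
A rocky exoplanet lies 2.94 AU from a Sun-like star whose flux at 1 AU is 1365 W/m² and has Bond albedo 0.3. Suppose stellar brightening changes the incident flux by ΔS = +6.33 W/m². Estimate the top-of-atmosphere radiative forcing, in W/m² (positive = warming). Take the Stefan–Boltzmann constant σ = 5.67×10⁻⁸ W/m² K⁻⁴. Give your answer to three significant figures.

1.11 W/m²

By the inverse-square law, S = 1365/2.94² = 157.9 W/m².
ΔF = Δ[S(1−α)]/4 = (1−0.3)·+6.33/4 = 1.108 W/m².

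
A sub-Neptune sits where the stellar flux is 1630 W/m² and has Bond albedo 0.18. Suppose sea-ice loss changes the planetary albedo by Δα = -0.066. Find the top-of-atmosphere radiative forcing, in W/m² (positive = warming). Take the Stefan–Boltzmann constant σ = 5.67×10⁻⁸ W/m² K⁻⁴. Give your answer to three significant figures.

The change in absorbed flux is Δ[S(1−α)/4] = −SΔα/4 = 26.89 W/m².

26.9 W/m²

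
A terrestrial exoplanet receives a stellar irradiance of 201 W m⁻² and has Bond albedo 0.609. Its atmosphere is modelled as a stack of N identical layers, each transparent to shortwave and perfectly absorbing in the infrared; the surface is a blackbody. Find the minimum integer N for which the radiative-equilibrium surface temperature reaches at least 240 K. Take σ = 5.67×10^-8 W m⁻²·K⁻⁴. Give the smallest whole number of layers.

OLR = S(1−α)/4 = 19.65 W m⁻²; the top layer radiates at T_e = 136.4 K.
Since T_s⁴ = (N+1)T_e⁴, we need N ≥ (T_s/T_e)⁴ − 1 = 8.574.
Rounding up, N = 9.

9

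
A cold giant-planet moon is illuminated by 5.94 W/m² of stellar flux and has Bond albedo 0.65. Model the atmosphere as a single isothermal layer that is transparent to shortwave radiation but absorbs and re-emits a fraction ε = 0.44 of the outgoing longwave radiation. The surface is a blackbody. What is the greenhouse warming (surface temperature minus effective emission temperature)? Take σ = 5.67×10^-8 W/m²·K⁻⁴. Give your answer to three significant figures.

3.53 K

The planet radiates to space at T_e = [S(1−α)/(4σ)]^(1/4) = 55.02 K.
The surface balance (absorbed SW + ε·downward IR = σT_s⁴) with T_a⁴ = T_s⁴/2 reduces to T_s = T_e·[2/(2−ε)]^¼ = 58.55 K.
The atmosphere warms the surface by 3.526 K.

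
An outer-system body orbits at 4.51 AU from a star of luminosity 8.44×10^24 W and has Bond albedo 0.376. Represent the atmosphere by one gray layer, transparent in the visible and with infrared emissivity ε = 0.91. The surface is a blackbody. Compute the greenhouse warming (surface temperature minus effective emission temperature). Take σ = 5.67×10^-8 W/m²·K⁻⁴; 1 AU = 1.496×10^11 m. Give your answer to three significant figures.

7.36 kelvin

d = 4.51 × 1.496×10^11 m = 6.747×10^11 m.
Spreading L over a sphere of radius d: S = 8.44×10^24/(4π·6.75×10^11²) = 1.475 W/m².
Effective emission temperature (TOA balance): σT_e⁴ = S(1−α)/4 = 0.2302 W/m² → T_e = 44.89 K.
Surface balance with a leaky layer gives σT_s⁴ = σT_e⁴·2/(2−ε), so T_s = T_e·[2/(2−0.91)]^(1/4) = 52.24 K.
Greenhouse warming: T_s − T_e = 7.355 K.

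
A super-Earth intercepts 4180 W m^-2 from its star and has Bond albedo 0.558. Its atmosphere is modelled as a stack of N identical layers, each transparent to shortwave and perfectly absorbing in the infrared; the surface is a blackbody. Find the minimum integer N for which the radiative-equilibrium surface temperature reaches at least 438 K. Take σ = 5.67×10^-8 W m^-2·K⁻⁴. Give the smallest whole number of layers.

OLR = S(1−α)/4 = 461.9 W m^-2; the top layer radiates at T_e = 300.4 K.
Since T_s⁴ = (N+1)T_e⁴, we need N ≥ (T_s/T_e)⁴ − 1 = 3.518.
The minimum whole number is N = 4.

4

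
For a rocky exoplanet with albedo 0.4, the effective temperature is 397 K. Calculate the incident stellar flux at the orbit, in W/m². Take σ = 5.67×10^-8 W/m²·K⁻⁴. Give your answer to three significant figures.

9390 W/m²

From S(1−α)/4 = σT⁴: S = 4σT⁴/(1−α).
σT⁴ = 5.67×10⁻⁸·(397)⁴ = 1408 W/m².
So S = 4×1408/(1−0.4) = 9390 W/m².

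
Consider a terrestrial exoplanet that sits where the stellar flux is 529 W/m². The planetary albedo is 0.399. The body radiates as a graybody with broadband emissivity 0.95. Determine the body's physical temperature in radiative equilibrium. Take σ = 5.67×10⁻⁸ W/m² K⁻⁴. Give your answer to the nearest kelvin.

Averaging over the sphere, the absorbed flux is S(1−α)/4 = 79.48 W/m².
Equating to εσT⁴ with ε = 0.95: T = (79.48/0.95σ)^(1/4) = 196.0 K.

196 kelvin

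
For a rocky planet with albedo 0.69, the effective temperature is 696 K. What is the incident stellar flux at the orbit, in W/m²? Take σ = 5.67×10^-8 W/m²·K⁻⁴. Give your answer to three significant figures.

Invert the energy balance for S: S = 4σT⁴/(1−α).
σT⁴ = 5.67×10⁻⁸·(696)⁴ = 13310 W/m².
S = 4·13310/0.31 = 1.717×10^5 W/m².

1.72×10^5 W/m²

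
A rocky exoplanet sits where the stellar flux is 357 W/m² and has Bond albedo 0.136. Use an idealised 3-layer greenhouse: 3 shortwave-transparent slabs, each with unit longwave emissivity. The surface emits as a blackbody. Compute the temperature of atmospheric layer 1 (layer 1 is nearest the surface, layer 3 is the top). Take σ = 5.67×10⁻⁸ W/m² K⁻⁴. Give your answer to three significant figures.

The effective emission temperature is T_e = [S(1−α)/(4σ)]^¼ = 192.0 K.
Each opaque layer satisfies 2T_j⁴ = T_{j−1}⁴ + T_{j+1}⁴, giving T_k⁴ = (N+1−k)T_e⁴.
T_1 = (3)^(1/4)·192.0 = 252.7 K.

253 kelvin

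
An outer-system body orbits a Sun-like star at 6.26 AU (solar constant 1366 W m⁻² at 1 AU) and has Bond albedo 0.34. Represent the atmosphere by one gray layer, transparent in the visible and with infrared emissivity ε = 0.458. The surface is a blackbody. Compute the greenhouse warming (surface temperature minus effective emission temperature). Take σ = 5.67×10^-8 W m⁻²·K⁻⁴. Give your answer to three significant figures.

6.74 kelvin

Flux at the orbit: S = 1366/(6.26)² = 34.86 W m⁻².
At the top of the atmosphere, σT_e⁴ = S(1−α)/4 = 5.752 W m⁻², giving T_e = 100.4 K.
The surface balance (absorbed SW + ε·downward IR = σT_s⁴) with T_a⁴ = T_s⁴/2 reduces to T_s = T_e·[2/(2−ε)]^¼ = 107.1 K.
The atmosphere warms the surface by 6.742 K.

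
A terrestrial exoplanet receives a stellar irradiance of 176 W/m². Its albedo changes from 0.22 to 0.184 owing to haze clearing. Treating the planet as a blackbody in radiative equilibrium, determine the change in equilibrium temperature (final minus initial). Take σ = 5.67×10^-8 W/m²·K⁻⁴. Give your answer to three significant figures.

1.78 kelvin

Before: T₁ = [176.0·0.78/(4σ)]^(1/4) = 156.9 K.
Final:   T₂ = [S(1−0.184)/(4σ)]^(1/4) = 158.6 K.
Change: 158.6 − 156.9 = 1.779 K.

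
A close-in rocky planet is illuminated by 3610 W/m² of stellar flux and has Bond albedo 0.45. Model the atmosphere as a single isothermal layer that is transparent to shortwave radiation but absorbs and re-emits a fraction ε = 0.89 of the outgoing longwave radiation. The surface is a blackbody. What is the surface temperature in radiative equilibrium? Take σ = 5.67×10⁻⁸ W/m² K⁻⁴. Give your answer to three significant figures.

At the top of the atmosphere, σT_e⁴ = S(1−α)/4 = 496.4 W/m², giving T_e = 305.9 K.
For a single slab of emissivity ε, T_s⁴ = 2T_e⁴/(2−ε); thus T_s = 305.9·(1.802)^(1/4) = 354.4 K.

354 K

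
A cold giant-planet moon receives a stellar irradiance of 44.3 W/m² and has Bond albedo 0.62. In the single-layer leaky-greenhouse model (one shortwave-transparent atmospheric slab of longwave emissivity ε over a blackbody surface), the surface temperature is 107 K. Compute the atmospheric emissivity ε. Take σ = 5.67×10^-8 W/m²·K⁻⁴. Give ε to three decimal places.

0.867

TOA balance gives T_e = 92.82 K.
T_s⁴ = T_e⁴·2/(2−ε) → ε = 2 − 2(T_e/T_s)⁴ = 2 − 2·(92.82/107)⁴ = 0.8675.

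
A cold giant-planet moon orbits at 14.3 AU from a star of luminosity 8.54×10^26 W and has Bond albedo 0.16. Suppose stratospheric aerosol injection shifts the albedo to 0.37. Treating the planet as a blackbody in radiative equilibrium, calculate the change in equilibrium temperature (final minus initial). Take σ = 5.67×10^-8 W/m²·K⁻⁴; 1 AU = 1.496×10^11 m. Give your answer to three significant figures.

-5.98 kelvin

Orbital distance: d = 14.3 AU = 2.139×10^12 m.
Spreading L over a sphere of radius d: S = 8.54×10^26/(4π·2.14×10^12²) = 14.85 W/m².
Initial: T₁ = [S(1−0.16)/(4σ)]^(1/4) = 86.12 K.
Final:   T₂ = [S(1−0.37)/(4σ)]^(1/4) = 80.14 K.
ΔT = T₂ − T₁ = -5.976 K.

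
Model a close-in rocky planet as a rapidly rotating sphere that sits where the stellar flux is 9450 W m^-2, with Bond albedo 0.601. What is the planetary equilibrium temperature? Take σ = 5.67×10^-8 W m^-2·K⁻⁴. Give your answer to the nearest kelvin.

359 K

Absorbed flux (global mean): S(1−α)/4 = 9450·0.399/4 = 942.6 W m^-2.
Balancing against σT⁴: T = (942.6/5.67×10⁻⁸)^(1/4) = 359.1 K.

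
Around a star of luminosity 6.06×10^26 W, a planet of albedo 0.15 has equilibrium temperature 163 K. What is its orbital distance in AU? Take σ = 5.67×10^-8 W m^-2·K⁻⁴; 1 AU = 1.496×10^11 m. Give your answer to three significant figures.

3.38 AU

The flux needed for this T is 4σT⁴/(1−0.15) = 188.4 W m^-2.
S = L/(4πd²) → d = √(L/4πS) = √(6.06×10^26/(4π·188.4)) = 5.060×10^11 m = 3.382 AU.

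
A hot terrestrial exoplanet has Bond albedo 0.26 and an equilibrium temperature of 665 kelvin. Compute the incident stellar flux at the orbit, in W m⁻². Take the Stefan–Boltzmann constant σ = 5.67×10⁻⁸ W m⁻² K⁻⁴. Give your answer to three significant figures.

Invert the energy balance for S: S = 4σT⁴/(1−α).
The emitted flux is σT⁴ = 11090 W m⁻².
S = 4·11090/0.74 = 59940 W m⁻².

59900 W m⁻²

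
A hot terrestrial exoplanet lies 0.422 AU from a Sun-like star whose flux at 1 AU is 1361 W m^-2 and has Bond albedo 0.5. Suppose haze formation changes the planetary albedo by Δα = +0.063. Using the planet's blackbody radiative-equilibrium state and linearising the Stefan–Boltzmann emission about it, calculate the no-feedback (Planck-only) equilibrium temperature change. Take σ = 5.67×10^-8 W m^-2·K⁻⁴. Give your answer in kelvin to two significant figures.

-11 K

Irradiance scales as 1/d², so S = 1361 W m^-2 × (1/0.422)² = 7642 W m^-2.
The baseline emission temperature is T_e = 360.3 K.
The change in absorbed flux is Δ[S(1−α)/4] = −SΔα/4 = -120.4 W m^-2.
Linearising σT⁴ gives d(σT⁴)/dT = 4σT_e³ = 10.61 W m^-2 per K.
ΔT₀ = ΔF/λ_P = -120.4/10.61 = -11.3 K.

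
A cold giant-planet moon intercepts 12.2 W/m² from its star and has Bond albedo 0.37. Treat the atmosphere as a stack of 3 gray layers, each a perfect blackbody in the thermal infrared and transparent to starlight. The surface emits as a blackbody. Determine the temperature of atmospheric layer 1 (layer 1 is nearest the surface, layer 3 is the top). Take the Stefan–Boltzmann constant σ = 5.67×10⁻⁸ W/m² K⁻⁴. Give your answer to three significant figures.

OLR = S(1−α)/4 = 1.921 W/m²; the top layer radiates at T_e = 76.30 K.
In the N-layer model, layer k (counted from the surface) has T_k = (N+1−k)^(1/4)·T_e.
With k = 1: T_1 = (3+1−1)^¼·76.30 K = 100.4 K.

100 kelvin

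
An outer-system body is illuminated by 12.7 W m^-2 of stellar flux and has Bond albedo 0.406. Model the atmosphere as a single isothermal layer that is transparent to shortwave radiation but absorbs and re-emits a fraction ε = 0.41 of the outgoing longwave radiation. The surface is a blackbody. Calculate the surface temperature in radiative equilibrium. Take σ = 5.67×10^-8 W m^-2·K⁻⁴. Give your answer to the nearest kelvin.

Effective emission temperature (TOA balance): σT_e⁴ = S(1−α)/4 = 1.886 W m^-2 → T_e = 75.94 K.
For a single slab of emissivity ε, T_s⁴ = 2T_e⁴/(2−ε); thus T_s = 75.94·(1.258)^(1/4) = 80.43 K.

80 K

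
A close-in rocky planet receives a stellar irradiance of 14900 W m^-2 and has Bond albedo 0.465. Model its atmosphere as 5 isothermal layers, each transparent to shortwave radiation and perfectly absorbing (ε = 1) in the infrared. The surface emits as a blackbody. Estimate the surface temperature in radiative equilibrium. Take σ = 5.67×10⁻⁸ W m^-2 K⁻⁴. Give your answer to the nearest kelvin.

678 K

OLR = S(1−α)/4 = 1993 W m^-2; the top layer radiates at T_e = 433.0 K.
Layer-by-layer balance gives σT_s⁴ = (N+1)σT_e⁴, so T_s = 6^¼·433.0 = 677.7 K.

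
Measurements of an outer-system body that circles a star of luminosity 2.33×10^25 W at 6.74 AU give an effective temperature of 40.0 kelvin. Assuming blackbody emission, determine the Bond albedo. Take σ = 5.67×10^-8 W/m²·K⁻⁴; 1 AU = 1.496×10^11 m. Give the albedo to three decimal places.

0.682

Orbital distance: d = 6.74 AU = 1.008×10^12 m.
Flux at the orbit: S = L/(4πd²) = 2.33×10^25/(4π·(1.01×10^12)²) = 1.824 W/m².
From σT⁴ = S(1−α)/4 we invert for α: 1−α = 4σT⁴/S.
4σT⁴ = 4·5.67×10⁻⁸·(40.0)⁴ = 0.5806 W/m².
Hence α = 1 − 0.5806/1.824 = 0.6816.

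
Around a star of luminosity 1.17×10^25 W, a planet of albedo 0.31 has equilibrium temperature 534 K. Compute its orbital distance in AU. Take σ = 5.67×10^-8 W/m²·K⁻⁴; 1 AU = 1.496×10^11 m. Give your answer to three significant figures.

0.0395 AU

The flux needed for this T is 4σT⁴/(1−0.31) = 26730 W/m².
Then d = [L/(4πS)]^(1/2) = 5.902×10^9 m, i.e. 0.03945 AU.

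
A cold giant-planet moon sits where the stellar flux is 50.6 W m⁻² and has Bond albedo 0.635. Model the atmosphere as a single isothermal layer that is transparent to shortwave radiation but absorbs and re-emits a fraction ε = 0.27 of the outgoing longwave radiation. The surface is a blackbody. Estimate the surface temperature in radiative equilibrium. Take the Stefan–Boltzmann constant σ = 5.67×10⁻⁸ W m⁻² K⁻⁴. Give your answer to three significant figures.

98.5 kelvin

At the top of the atmosphere, σT_e⁴ = S(1−α)/4 = 4.617 W m⁻², giving T_e = 94.99 K.
For a single slab of emissivity ε, T_s⁴ = 2T_e⁴/(2−ε); thus T_s = 94.99·(1.156)^(1/4) = 98.50 K.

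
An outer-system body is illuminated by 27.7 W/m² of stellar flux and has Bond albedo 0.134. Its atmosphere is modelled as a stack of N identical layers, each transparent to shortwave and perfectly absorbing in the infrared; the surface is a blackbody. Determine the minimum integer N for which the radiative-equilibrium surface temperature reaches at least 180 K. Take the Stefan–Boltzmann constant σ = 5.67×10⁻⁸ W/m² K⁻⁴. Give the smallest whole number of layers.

OLR = S(1−α)/4 = 5.997 W/m²; the top layer radiates at T_e = 101.4 K.
T_s = (N+1)^(1/4)·T_e ≥ 180 K requires N+1 ≥ (T_s/T_e)⁴ = (180/101.4)⁴ = 9.925.
Rounding up, N = 9.

9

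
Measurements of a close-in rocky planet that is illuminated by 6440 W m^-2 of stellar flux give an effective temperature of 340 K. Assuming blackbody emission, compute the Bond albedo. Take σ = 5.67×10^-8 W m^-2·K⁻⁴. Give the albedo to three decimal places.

Energy balance: S(1−α)/4 = σT⁴, so 1−α = 4σT⁴/S.
4σT⁴ = 4·5.67×10⁻⁸·(340)⁴ = 3031 W m^-2.
1−α = 3031/6440 = 0.4706, so α = 0.5294.

0.529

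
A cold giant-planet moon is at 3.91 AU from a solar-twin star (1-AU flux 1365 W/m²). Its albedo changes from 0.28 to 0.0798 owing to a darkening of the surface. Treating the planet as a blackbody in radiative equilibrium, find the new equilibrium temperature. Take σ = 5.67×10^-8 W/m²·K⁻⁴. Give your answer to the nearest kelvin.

138 kelvin

Irradiance scales as 1/d², so S = 1365 W/m² × (1/3.91)² = 89.29 W/m².
T₂ = [S(1−α₂)/(4σ)]^(1/4) = [89.29·0.92/(4σ)]^(1/4) = 138.0 K.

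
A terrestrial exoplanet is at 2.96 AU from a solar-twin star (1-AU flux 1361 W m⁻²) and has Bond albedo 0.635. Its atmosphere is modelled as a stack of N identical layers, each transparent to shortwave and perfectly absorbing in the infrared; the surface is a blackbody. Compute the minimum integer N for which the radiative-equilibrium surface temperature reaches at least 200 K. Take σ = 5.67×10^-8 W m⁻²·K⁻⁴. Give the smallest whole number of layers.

6

Irradiance scales as 1/d², so S = 1361 W m⁻² × (1/2.96)² = 155.3 W m⁻².
OLR = S(1−α)/4 = 14.17 W m⁻²; the top layer radiates at T_e = 125.7 K.
Need (N+1)T_e⁴ ≥ T_s⁴, i.e. N+1 ≥ (200/125.7)⁴ = 6.400.
Rounding up, N = 6.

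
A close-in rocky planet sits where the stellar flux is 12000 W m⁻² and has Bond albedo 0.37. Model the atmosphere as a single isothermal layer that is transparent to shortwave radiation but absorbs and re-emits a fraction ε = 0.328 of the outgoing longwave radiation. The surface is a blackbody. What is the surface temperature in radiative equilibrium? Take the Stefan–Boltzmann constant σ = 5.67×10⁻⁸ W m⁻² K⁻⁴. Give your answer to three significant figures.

447 K

The planet radiates to space at T_e = [S(1−α)/(4σ)]^(1/4) = 427.3 K.
Surface balance with a leaky layer gives σT_s⁴ = σT_e⁴·2/(2−ε), so T_s = T_e·[2/(2−0.328)]^(1/4) = 446.9 K.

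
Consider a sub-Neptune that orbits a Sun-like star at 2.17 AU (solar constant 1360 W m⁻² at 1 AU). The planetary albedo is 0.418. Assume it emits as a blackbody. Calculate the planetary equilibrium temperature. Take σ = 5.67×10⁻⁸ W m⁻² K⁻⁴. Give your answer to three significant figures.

Irradiance scales as 1/d², so S = 1360 W m⁻² × (1/2.17)² = 288.8 W m⁻².
The planet absorbs (1−α)S over its disc πR² and re-emits over 4πR², so the mean absorbed flux is (1−0.418)·288.8/4 = 42.02 W m⁻².
Balancing against σT⁴: T = (42.02/5.67×10⁻⁸)^(1/4) = 165.0 K.

165 kelvin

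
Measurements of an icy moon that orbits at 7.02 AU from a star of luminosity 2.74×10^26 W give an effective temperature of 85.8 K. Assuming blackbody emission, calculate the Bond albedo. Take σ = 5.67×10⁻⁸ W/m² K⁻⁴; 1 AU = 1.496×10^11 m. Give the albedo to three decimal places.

d = 7.02 × 1.496×10^11 m = 1.050×10^12 m.
Spreading L over a sphere of radius d: S = 2.74×10^26/(4π·1.05×10^12²) = 19.77 W/m².
Rearranging the radiative balance, α = 1 − 4σT⁴/S.
σT⁴ = 3.073 W/m², so 4σT⁴ = 12.29 W/m².
1−α = 12.29/19.77 = 0.6217, so α = 0.3783.

0.378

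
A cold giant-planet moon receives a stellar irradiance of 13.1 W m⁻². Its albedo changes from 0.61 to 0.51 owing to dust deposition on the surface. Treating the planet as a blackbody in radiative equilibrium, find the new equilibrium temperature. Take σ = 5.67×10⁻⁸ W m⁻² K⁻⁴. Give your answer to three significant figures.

72.9 kelvin

New equilibrium: T₂ = [(1−0.51)·13.10/(4σ)]^(1/4) = 72.94 K.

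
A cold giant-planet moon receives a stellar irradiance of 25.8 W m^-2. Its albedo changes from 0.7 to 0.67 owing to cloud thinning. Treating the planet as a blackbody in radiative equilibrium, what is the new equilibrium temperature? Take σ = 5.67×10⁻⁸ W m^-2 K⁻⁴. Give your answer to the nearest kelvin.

78 K

With the new albedo, S(1−α₂)/4 = 2.128 W m^-2, so T₂ = 78.27 K.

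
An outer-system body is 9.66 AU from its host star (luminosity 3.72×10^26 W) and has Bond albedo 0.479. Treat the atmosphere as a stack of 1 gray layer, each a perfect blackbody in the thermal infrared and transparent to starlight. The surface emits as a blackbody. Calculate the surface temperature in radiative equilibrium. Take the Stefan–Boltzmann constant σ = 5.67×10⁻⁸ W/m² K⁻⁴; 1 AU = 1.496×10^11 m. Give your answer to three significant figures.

89.8 kelvin

Orbital distance: d = 9.66 AU = 1.445×10^12 m.
Spreading L over a sphere of radius d: S = 3.72×10^26/(4π·1.45×10^12²) = 14.17 W/m².
OLR = S(1−α)/4 = 1.846 W/m²; the top layer radiates at T_e = 75.54 K.
With N = 1 opaque layers, T_s = (N+1)^(1/4)·T_e = 2^(1/4)·75.54 = 89.83 K.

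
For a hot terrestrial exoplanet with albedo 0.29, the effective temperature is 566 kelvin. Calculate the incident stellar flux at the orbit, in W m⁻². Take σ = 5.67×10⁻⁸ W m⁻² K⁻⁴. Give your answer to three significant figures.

From S(1−α)/4 = σT⁴: S = 4σT⁴/(1−α).
σT⁴ = 5.67×10⁻⁸·(566)⁴ = 5819 W m⁻².
S = 4·5819/0.71 = 32780 W m⁻².

32800 W m⁻²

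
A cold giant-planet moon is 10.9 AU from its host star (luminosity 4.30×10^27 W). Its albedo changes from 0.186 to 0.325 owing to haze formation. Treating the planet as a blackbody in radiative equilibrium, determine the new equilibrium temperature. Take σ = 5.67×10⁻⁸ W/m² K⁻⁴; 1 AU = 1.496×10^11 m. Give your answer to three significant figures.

d = 10.9 × 1.496×10^11 m = 1.631×10^12 m.
Flux at the orbit: S = L/(4πd²) = 4.30×10^27/(4π·(1.63×10^12)²) = 128.7 W/m².
T₂ = [S(1−α₂)/(4σ)]^(1/4) = [128.7·0.675/(4σ)]^(1/4) = 139.9 K.

140 kelvin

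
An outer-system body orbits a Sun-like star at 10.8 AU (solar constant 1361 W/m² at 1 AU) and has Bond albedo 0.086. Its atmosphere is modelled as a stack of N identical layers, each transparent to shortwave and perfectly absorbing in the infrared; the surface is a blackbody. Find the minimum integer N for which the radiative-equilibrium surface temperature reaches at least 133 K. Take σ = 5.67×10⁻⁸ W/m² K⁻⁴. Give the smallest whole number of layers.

Irradiance scales as 1/d², so S = 1361 W/m² × (1/10.8)² = 11.67 W/m².
OLR = S(1−α)/4 = 2.666 W/m²; the top layer radiates at T_e = 82.81 K.
T_s = (N+1)^(1/4)·T_e ≥ 133 K requires N+1 ≥ (T_s/T_e)⁴ = (133/82.81)⁴ = 6.654.
The minimum whole number is N = 6.

6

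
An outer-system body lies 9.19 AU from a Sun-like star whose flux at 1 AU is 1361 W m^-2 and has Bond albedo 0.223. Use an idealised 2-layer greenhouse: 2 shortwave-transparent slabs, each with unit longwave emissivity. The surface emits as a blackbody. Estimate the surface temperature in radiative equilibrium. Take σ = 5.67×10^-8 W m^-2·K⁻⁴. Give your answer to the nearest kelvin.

113 K

By the inverse-square law, S = 1361/9.19² = 16.11 W m^-2.
OLR = S(1−α)/4 = 3.130 W m^-2; the top layer radiates at T_e = 86.20 K.
With N = 2 opaque layers, T_s = (N+1)^(1/4)·T_e = 3^(1/4)·86.20 = 113.4 K.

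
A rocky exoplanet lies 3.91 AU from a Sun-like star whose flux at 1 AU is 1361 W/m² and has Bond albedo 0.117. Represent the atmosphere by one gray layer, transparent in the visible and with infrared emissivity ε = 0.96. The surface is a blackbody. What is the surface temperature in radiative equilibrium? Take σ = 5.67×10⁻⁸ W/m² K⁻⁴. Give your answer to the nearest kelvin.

161 kelvin

By the inverse-square law, S = 1361/3.91² = 89.02 W/m².
The planet radiates to space at T_e = [S(1−α)/(4σ)]^(1/4) = 136.4 K.
For a single slab of emissivity ε, T_s⁴ = 2T_e⁴/(2−ε); thus T_s = 136.4·(1.923)^(1/4) = 160.7 K.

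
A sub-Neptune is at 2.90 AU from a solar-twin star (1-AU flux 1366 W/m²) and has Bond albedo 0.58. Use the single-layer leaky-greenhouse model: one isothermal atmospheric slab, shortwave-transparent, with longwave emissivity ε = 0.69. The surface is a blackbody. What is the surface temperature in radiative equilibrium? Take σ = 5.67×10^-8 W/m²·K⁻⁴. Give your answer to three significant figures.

Irradiance scales as 1/d², so S = 1366 W/m² × (1/2.90)² = 162.4 W/m².
At the top of the atmosphere, σT_e⁴ = S(1−α)/4 = 17.05 W/m², giving T_e = 131.7 K.
The surface balance (absorbed SW + ε·downward IR = σT_s⁴) with T_a⁴ = T_s⁴/2 reduces to T_s = T_e·[2/(2−ε)]^¼ = 146.4 K.

146 K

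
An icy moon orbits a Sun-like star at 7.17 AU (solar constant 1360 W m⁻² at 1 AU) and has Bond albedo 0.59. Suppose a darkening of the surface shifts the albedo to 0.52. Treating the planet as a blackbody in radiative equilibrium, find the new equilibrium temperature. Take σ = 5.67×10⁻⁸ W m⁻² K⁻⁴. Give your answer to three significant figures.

Flux at the orbit: S = 1360/(7.17)² = 26.45 W m⁻².
T₂ = [S(1−α₂)/(4σ)]^(1/4) = [26.45·0.48/(4σ)]^(1/4) = 86.50 K.

86.5 kelvin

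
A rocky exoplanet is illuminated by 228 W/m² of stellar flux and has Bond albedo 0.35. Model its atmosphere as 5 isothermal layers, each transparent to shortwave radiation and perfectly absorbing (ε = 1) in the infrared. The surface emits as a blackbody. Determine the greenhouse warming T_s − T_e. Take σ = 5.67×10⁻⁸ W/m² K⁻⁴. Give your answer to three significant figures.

Top-of-atmosphere balance: σT_e⁴ = S(1−α)/4 = 37.05 W/m² → T_e = 159.9 K.
Surface: T_s = (6)^¼·T_e = 250.2 K.
Warming: T_s − T_e = 90.35 K.

90.3 K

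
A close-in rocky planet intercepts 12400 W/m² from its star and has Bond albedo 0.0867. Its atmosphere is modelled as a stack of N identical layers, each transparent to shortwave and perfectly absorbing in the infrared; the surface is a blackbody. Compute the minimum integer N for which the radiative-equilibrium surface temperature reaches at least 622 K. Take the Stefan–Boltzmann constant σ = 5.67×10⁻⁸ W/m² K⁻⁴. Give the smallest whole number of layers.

2

The effective emission temperature is T_e = [S(1−α)/(4σ)]^¼ = 472.7 K.
Need (N+1)T_e⁴ ≥ T_s⁴, i.e. N+1 ≥ (622/472.7)⁴ = 2.998.
So N ≥ 1.998; the smallest integer is N = 2.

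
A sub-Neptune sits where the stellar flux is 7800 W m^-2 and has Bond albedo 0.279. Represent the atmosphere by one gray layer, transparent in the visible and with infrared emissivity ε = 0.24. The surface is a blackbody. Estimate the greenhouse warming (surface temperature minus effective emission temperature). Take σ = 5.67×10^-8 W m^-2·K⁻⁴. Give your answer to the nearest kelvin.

13 K

At the top of the atmosphere, σT_e⁴ = S(1−α)/4 = 1406 W m^-2, giving T_e = 396.8 K.
For a single slab of emissivity ε, T_s⁴ = 2T_e⁴/(2−ε); thus T_s = 396.8·(1.136)^(1/4) = 409.7 K.
T_s − T_e = 409.7 − 396.8 = 12.89 K.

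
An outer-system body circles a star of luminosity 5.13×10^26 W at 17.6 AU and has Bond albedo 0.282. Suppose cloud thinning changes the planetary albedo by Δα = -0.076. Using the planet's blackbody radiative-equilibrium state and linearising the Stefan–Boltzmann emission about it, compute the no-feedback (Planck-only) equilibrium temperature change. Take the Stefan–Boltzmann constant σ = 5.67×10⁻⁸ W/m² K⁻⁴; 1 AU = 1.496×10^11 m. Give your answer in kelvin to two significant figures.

d = 17.6 × 1.496×10^11 m = 2.633×10^12 m.
Spreading L over a sphere of radius d: S = 5.13×10^26/(4π·2.63×10^12²) = 5.889 W/m².
Unperturbed T_e = [5.889·(1−0.282)/(4σ)]^¼ = 65.71 K.
ΔF = −(S/4)Δα = −(5.889/4)×(-0.076) = 0.1119 W/m².
Planck response: λ_P = 4σT_e³ = 4·5.67×10⁻⁸·(65.71)³ = 0.06435 W/m²/K.
Hence the no-feedback warming is ΔF/(4σT_e³) = 1.74 K.

1.7 K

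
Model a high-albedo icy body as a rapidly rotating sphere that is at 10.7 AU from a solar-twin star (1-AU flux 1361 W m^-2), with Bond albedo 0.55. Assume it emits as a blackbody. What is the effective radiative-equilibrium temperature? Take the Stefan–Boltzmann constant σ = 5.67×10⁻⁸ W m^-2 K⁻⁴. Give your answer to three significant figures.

Flux at the orbit: S = 1361/(10.7)² = 11.89 W m^-2.
The planet absorbs (1−α)S over its disc πR² and re-emits over 4πR², so the mean absorbed flux is (1−0.55)·11.89/4 = 1.337 W m^-2.
In equilibrium σT⁴ equals this, so T = 69.69 K.

69.7 K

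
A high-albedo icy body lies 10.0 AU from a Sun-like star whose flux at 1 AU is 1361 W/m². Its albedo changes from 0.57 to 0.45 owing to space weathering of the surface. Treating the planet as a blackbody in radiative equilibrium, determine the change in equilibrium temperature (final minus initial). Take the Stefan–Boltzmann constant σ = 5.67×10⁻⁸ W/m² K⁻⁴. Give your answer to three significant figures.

4.52 K

Irradiance scales as 1/d², so S = 1361 W/m² × (1/10.0)² = 13.61 W/m².
With α = 0.57, T₁ = 71.27 K.
With α = 0.45, T₂ = 75.80 K.
ΔT = T₂ − T₁ = 4.523 K.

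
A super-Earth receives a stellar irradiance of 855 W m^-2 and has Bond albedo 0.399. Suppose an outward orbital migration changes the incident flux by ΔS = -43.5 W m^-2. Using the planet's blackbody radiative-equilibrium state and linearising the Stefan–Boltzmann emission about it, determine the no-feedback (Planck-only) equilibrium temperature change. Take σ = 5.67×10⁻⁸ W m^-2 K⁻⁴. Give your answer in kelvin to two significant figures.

-2.8 K

Unperturbed T_e = [855.0·(1−0.399)/(4σ)]^¼ = 218.2 K.
Only a fraction (1−α) is absorbed and it's spread over 4πR², so ΔF = (1−α)ΔS/4 = -6.536 W m^-2.
The Planck feedback parameter is 4σT_e³ = 2.355 W m^-2/K.
Hence the no-feedback warming is ΔF/(4σT_e³) = -2.77 K.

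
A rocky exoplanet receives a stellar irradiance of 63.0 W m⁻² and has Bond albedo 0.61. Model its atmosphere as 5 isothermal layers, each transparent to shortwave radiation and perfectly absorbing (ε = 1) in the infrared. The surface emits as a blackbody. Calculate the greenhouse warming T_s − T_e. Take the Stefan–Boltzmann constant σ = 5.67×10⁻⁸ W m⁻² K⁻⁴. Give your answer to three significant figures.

57.7 K

OLR = S(1−α)/4 = 6.143 W m⁻²; the top layer radiates at T_e = 102.0 K.
T_s = (N+1)^(1/4)·T_e = 159.7 K.
Warming: T_s − T_e = 57.65 K.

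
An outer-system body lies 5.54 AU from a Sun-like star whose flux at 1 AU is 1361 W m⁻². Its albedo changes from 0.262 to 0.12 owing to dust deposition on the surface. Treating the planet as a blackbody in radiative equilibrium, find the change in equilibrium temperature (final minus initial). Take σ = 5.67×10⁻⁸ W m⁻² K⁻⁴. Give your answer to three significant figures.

Flux at the orbit: S = 1361/(5.54)² = 44.34 W m⁻².
With α = 0.262, T₁ = 109.6 K.
With α = 0.12, T₂ = 114.5 K.
Change: 114.5 − 109.6 = 4.929 K.

4.93 kelvin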